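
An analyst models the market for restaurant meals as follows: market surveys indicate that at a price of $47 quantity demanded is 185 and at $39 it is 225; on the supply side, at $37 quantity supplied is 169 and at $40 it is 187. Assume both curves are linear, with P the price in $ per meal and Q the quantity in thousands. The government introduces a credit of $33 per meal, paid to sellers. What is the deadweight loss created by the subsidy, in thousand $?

Demand slope: (225 − 185)/(39 − 47) = -5, so Qd = 420 − 5P.
Supply slope: (187 − 169)/(40 − 37) = 6, so Qs = 6P − 53.
Before the subsidy: set 420 − 5P = 6P − 53 → P* = $43, Q* = 205.
With a per-unit subsidy paid to sellers, each receives P + 33 per unit sold, so supply becomes Qs = 6(P + 33) − 53.
Solving gives Q = 295 with consumers paying $25 and sellers receiving $58 (the $33 wedge).
Quantity rises by |ΔQ| = |205 − 295| = 90.
DWL = ½ · t · |ΔQ| = ½ · 33 · 90 = $1485.

Deadweight loss = $1485 thousand.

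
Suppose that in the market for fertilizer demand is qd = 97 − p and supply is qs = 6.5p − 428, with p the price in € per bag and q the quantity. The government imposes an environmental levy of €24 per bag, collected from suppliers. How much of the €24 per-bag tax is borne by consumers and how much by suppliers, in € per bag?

Before the tax: set 97 − p = 6.5p − 428 → p* = €70, q* = 27.
With the tax collected from suppliers, supply shifts: qs = 6.5(p − 24) − 428.
Solving gives q = 6.2 with consumers paying €90.8 and suppliers receiving €66.8 (the €24 wedge).
Burden on consumers: €20.8; on suppliers: €3.2. (They sum to €24.)

Consumers bear €20.8 per bag; suppliers bear €3.2 per bag.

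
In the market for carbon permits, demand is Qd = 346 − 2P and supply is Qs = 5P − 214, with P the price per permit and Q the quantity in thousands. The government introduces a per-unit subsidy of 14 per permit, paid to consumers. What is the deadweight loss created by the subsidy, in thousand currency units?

Deadweight loss = 140 thousand.

Without the subsidy, 346 − 2P = 5P − 214 gives 7P = 560, so P* = 80 and Q* = 186.
With a per-unit subsidy paid to consumers, each effectively pays P − 14, so demand becomes Qd = 346 − 2(P − 14).
Solving gives Q = 206 with consumers paying 70 and producers receiving 84 (the 14 wedge).
Quantity rises by |ΔQ| = |186 − 206| = 20.
DWL = ½ · t · |ΔQ| = ½ · 14 · 20 = 140.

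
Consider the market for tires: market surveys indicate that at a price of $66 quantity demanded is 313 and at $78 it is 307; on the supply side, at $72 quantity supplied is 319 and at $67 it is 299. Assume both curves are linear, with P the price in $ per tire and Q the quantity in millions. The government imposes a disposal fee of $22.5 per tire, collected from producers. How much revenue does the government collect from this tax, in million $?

Tax revenue = $6772.5 million.

Demand slope: (307 − 313)/(78 − 66) = -0.5, so Qd = 346 − 0.5P.
Supply slope: (299 − 319)/(67 − 72) = 4, so Qs = 4P + 31.
Before the tax: set 346 − 0.5P = 4P + 31 → P* = $70, Q* = 311.
With the tax collected from producers, supply shifts: Qs = 4(P − 22.5) + 31.
New equilibrium: consumers pay $90, producers receive $67.5, Q = 301. (Wedge: Pb − Ps = 22.5.)
Revenue = t · Q = 22.5 · 301 = $6772.5.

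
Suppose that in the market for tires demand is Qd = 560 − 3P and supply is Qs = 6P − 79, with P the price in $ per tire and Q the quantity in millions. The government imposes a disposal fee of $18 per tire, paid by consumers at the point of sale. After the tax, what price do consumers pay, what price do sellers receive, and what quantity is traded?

Before the tax: set 560 − 3P = 6P − 79 → P* = $71, Q* = 347.
With the tax collected from consumers, demand (in seller-price terms) shifts: Qd = 560 − 3(P + 18).
New equilibrium: consumers pay $83, sellers receive $65, Q = 311. (Wedge: Pb − Ps = 18.)

Consumers pay $83; sellers receive $65; quantity = 311.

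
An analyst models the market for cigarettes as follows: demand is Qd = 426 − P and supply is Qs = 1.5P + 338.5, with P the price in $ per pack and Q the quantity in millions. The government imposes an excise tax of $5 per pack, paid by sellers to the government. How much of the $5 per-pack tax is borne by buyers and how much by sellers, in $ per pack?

Buyers bear $3 per pack; sellers bear $2 per pack.

Before the tax: set 426 − P = 1.5P + 338.5 → P* = $35, Q* = 391.
With the tax collected from sellers, supply shifts: Qs = 1.5(P − 5) + 338.5.
New equilibrium: buyers pay $38, sellers receive $33, Q = 388. (Wedge: Pb − Ps = 5.)
Burden on buyers: $3; on sellers: $2. (They sum to $5.)
The less price-elastic side of the market bears the larger share of a per-unit tax.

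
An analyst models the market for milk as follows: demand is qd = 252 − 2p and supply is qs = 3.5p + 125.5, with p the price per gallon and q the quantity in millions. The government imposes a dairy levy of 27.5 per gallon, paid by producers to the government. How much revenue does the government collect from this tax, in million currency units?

Without the tax, 252 − 2p = 3.5p + 125.5 gives 5.5p = 126.5, so p* = 23 and q* = 206.
With the tax collected from producers, supply shifts: qs = 3.5(p − 27.5) + 125.5.
Solving gives q = 171 with buyers paying 40.5 and producers receiving 13 (the 27.5 wedge).
Revenue = t · Q = 27.5 · 171 = 4702.5.

Tax revenue = 4702.5 million.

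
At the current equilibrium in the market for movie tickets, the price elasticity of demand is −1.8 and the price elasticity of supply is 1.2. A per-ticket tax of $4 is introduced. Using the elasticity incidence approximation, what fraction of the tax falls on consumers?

Consumers' share ≈ 0.4.

Incidence ratio: consumers' share ≈ εs / (εs + |εd|) = 1.2 / (1.2 + 1.8) = 0.4.
Supply is the less elastic side, so consumers bear the smaller share.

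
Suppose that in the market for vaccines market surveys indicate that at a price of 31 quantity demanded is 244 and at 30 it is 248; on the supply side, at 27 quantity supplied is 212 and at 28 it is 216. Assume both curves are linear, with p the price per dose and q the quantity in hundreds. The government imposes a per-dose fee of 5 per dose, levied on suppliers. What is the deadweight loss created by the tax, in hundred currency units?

Demand slope: (248 − 244)/(30 − 31) = -4, so qd = 368 − 4p.
Supply slope: (216 − 212)/(28 − 27) = 4, so qs = 4p + 104.
Before the tax: set 368 − 4p = 4p + 104 → p* = 33, q* = 236.
With the tax collected from suppliers, supply shifts: qs = 4(p − 5) + 104.
Solving gives q = 226 with buyers paying 35.5 and suppliers receiving 30.5 (the 5 wedge).
Quantity falls by |ΔQ| = |236 − 226| = 10.
DWL = ½ · t · |ΔQ| = ½ · 5 · 10 = 25.

Deadweight loss = 25 hundred.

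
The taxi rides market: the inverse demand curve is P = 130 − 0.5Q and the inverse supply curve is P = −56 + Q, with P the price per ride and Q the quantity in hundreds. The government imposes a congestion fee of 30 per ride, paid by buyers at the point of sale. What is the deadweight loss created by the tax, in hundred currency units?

Rewrite in direct form: Qd = 260 − 2P and Qs = P + 56.
Without the tax, 260 − 2P = P + 56 gives 3P = 204, so P* = 68 and Q* = 124.
With the tax collected from buyers, demand (in seller-price terms) shifts: Qd = 260 − 2(P + 30).
New equilibrium: buyers pay 78, sellers receive 48, Q = 104. (Wedge: Pb − Ps = 30.)
Quantity falls by |ΔQ| = |124 − 104| = 20.
DWL = ½ · t · |ΔQ| = ½ · 30 · 20 = 300.

Deadweight loss = 300 hundred.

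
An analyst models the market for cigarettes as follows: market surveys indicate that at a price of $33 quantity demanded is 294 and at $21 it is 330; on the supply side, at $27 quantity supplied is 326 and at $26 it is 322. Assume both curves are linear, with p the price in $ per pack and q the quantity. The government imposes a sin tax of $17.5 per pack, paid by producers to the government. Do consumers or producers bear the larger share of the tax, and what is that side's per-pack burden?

Demand slope: (330 − 294)/(21 − 33) = -3, so qd = 393 − 3p.
Supply slope: (322 − 326)/(26 − 27) = 4, so qs = 4p + 218.
Before the tax: set 393 − 3p = 4p + 218 → p* = $25, q* = 318.
With the tax collected from producers, supply shifts: qs = 4(p − 17.5) + 218.
New equilibrium: consumers pay $35, producers receive $17.5, q = 288. (Wedge: pb − ps = 17.5.)
Per-pack burden: consumers $10, producers $7.5.
Consumers take the larger share because demand is less price-elastic here (demand slope 3 vs supply slope 4).

Consumers bear the larger share: $10 per pack.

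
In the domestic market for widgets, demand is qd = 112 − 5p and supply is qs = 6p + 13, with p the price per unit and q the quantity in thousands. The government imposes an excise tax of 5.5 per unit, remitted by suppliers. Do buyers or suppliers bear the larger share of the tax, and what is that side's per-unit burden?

Buyers bear the larger share: 3 per unit.

Without the tax, 112 − 5p = 6p + 13 gives 11p = 99, so p* = 9 and q* = 67.
With the tax collected from suppliers, supply shifts: qs = 6(p − 5.5) + 13.
Solving gives q = 52 with buyers paying 12 and suppliers receiving 6.5 (the 5.5 wedge).
Per-unit burden: buyers 3, suppliers 2.5.
Buyers take the larger share because demand is less price-elastic here (demand slope 5 vs supply slope 6).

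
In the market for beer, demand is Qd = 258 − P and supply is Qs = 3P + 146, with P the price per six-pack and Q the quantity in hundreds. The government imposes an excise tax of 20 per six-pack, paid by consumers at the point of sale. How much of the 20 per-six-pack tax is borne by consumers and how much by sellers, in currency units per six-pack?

Without the tax, 258 − P = 3P + 146 gives 4P = 112, so P* = 28 and Q* = 230.
With the tax collected from consumers, demand (in seller-price terms) shifts: Qd = 258 − (P + 20).
Solving gives Q = 215 with consumers paying 43 and sellers receiving 23 (the 20 wedge).
Burden on consumers: 15; on sellers: 5. (They sum to 20.)
The less price-elastic side of the market bears the larger share of a per-unit tax.

Consumers bear 15 per six-pack; sellers bear 5 per six-pack.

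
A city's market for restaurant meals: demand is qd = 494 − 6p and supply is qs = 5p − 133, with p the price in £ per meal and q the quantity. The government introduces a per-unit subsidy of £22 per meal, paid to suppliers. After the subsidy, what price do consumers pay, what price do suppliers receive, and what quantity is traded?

Consumers pay £47; suppliers receive £69; quantity = 212.

Before the subsidy: set 494 − 6p = 5p − 133 → p* = £57, q* = 152.
With a per-unit subsidy paid to suppliers, each receives p + 22 per unit sold, so supply becomes qs = 5(p + 22) − 133.
Solving gives q = 212 with consumers paying £47 and suppliers receiving £69 (the £22 wedge).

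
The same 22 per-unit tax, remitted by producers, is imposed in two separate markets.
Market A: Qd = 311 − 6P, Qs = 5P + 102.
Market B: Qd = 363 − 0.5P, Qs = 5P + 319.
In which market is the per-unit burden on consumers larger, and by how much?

Market A: pre-tax P* = 19, Q* = 197; post-tax Q = 137; per-unit burden on consumers = 10.
Market B: pre-tax P* = 8, Q* = 359; post-tax Q = 349; per-unit burden on consumers = 20.
Difference: 10 vs 20 → market B is larger by 10.

Market B, by 10.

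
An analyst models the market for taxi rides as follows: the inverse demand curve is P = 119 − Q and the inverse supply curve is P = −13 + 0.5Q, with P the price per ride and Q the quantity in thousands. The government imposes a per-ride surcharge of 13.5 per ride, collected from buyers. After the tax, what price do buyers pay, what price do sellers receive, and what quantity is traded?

Buyers pay 40; sellers receive 26.5; quantity = 79.

Rewrite in direct form: Qd = 119 − P and Qs = 2P + 26.
Before the tax: set 119 − P = 2P + 26 → P* = 31, Q* = 88.
With the tax collected from buyers, demand (in seller-price terms) shifts: Qd = 119 − (P + 13.5).
New equilibrium: buyers pay 40, sellers receive 26.5, Q = 79. (Wedge: Pb − Ps = 13.5.)
The less price-elastic side of the market bears the larger share of a per-unit tax.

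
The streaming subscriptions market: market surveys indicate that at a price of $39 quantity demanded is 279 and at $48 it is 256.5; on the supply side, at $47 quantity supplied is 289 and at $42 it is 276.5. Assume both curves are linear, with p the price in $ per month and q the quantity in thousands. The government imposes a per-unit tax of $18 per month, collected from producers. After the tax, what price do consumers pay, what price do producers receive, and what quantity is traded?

Demand slope: (256.5 − 279)/(48 − 39) = -2.5, so qd = 376.5 − 2.5p.
Supply slope: (276.5 − 289)/(42 − 47) = 2.5, so qs = 2.5p + 171.5.
Without the tax, 376.5 − 2.5p = 2.5p + 171.5 gives 5p = 205, so p* = $41 and q* = 274.
With the tax collected from producers, supply shifts: qs = 2.5(p − 18) + 171.5.
New equilibrium: consumers pay $50, producers receive $32, q = 251.5. (Wedge: pb − ps = 18.)

Consumers pay $50; producers receive $32; quantity = 251.5.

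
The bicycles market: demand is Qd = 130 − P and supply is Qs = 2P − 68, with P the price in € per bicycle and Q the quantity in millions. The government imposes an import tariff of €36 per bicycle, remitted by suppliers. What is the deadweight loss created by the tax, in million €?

Before the tax: set 130 − P = 2P − 68 → P* = €66, Q* = 64.
With the tax collected from suppliers, supply shifts: Qs = 2(P − 36) − 68.
Solving gives Q = 40 with consumers paying €90 and suppliers receiving €54 (the €36 wedge).
Quantity falls by |ΔQ| = |64 − 40| = 24.
DWL = ½ · t · |ΔQ| = ½ · 36 · 24 = €432.

Deadweight loss = €432 million.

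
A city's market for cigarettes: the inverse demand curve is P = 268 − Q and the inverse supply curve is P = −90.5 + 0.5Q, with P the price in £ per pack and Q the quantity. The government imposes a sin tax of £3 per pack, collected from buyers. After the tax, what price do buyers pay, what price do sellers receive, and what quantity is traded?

Inverting to Q(P) form: Qd = 268 − P; Qs = 2P + 181.
Before the tax: set 268 − P = 2P + 181 → P* = £29, Q* = 239.
With the tax collected from buyers, demand (in seller-price terms) shifts: Qd = 268 − (P + 3).
New equilibrium: buyers pay £31, sellers receive £28, Q = 237. (Wedge: Pb − Ps = 3.)
The less price-elastic side of the market bears the larger share of a per-unit tax.

Buyers pay £31; sellers receive £28; quantity = 237.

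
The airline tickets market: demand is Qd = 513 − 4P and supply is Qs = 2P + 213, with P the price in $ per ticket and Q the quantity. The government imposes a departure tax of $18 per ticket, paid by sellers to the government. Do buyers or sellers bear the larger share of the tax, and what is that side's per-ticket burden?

Without the tax, 513 − 4P = 2P + 213 gives 6P = 300, so P* = $50 and Q* = 313.
With the tax collected from sellers, supply shifts: Qs = 2(P − 18) + 213.
Solving gives Q = 289 with buyers paying $56 and sellers receiving $38 (the $18 wedge).
Per-ticket burden: buyers $6, sellers $12.
Sellers take the larger share because supply is less price-elastic here (demand slope 4 vs supply slope 2).

Sellers bear the larger share: $12 per ticket.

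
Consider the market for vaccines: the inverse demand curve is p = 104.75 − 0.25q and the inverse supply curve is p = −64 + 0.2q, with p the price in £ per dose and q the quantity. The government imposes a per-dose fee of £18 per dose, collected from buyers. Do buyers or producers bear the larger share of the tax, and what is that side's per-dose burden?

Buyers bear the larger share: £10 per dose.

Inverting to q(p) form: qd = 419 − 4p; qs = 5p + 320.
Without the tax, 419 − 4p = 5p + 320 gives 9p = 99, so p* = £11 and q* = 375.
With the tax collected from buyers, demand (in seller-price terms) shifts: qd = 419 − 4(p + 18).
Solving gives q = 335 with buyers paying £21 and producers receiving £3 (the £18 wedge).
Per-dose burden: buyers £10, producers £8.
Buyers take the larger share because demand is less price-elastic here (demand slope 4 vs supply slope 5).
The less price-elastic side of the market bears the larger share of a per-unit tax.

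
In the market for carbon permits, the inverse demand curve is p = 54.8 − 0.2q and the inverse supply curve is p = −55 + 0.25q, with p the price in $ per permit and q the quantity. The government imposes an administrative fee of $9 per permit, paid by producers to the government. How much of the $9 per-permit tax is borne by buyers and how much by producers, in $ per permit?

Buyers bear $4 per permit; producers bear $5 per permit.

Rewrite in direct form: qd = 274 − 5p and qs = 4p + 220.
Without the tax, 274 − 5p = 4p + 220 gives 9p = 54, so p* = $6 and q* = 244.
With the tax collected from producers, supply shifts: qs = 4(p − 9) + 220.
Solving gives q = 224 with buyers paying $10 and producers receiving $1 (the $9 wedge).
Burden on buyers: $4; on producers: $5. (They sum to $9.)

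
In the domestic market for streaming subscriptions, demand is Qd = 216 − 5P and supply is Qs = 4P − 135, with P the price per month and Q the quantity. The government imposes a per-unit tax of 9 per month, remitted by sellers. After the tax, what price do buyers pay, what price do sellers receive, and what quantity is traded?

Before the tax: set 216 − 5P = 4P − 135 → P* = 39, Q* = 21.
With the tax collected from sellers, supply shifts: Qs = 4(P − 9) − 135.
New equilibrium: buyers pay 43, sellers receive 34, Q = 1. (Wedge: Pb − Ps = 9.)

Buyers pay 43; sellers receive 34; quantity = 1.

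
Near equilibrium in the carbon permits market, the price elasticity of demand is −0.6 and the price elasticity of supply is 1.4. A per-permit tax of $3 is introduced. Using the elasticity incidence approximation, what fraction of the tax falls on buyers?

Buyers' share ≈ 0.7.

Incidence ratio: buyers' share ≈ εs / (εs + |εd|) = 1.4 / (1.4 + 0.6) = 0.7.
Supply is the more elastic side, so buyers bear the larger share.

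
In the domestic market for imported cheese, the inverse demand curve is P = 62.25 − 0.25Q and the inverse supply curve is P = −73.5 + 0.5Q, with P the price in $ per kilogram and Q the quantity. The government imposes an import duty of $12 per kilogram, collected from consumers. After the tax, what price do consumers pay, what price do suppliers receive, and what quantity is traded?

Consumers pay $21; suppliers receive $9; quantity = 165.

Inverting to Q(P) form: Qd = 249 − 4P; Qs = 2P + 147.
Without the tax, 249 − 4P = 2P + 147 gives 6P = 102, so P* = $17 and Q* = 181.
With the tax collected from consumers, demand (in seller-price terms) shifts: Qd = 249 − 4(P + 12).
Solving gives Q = 165 with consumers paying $21 and suppliers receiving $9 (the $12 wedge).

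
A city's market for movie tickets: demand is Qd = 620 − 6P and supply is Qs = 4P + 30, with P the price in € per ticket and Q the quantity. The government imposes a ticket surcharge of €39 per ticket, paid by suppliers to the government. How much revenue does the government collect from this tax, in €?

Tax revenue = €6723.6.

Before the tax: set 620 − 6P = 4P + 30 → P* = €59, Q* = 266.
With the tax collected from suppliers, supply shifts: Qs = 4(P − 39) + 30.
Solving gives Q = 172.4 with consumers paying €74.6 and suppliers receiving €35.6 (the €39 wedge).
Revenue = t · Q = 39 · 172.4 = €6723.6.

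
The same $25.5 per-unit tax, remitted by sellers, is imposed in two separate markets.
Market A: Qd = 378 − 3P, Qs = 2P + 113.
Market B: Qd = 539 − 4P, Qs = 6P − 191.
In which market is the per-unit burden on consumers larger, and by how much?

Market B, by $5.1.

Market A: pre-tax P* = $53, Q* = 219; post-tax Q = 188.4; per-unit burden on consumers = $10.2.
Market B: pre-tax P* = $73, Q* = 247; post-tax Q = 185.8; per-unit burden on consumers = $15.3.
Difference: $10.2 vs $15.3 → market B is larger by $5.1.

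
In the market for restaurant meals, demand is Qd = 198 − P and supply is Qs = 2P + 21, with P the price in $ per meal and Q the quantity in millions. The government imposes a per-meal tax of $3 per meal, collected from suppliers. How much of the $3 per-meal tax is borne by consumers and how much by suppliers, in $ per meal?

Before the tax: set 198 − P = 2P + 21 → P* = $59, Q* = 139.
With the tax collected from suppliers, supply shifts: Qs = 2(P − 3) + 21.
Solving gives Q = 137 with consumers paying $61 and suppliers receiving $58 (the $3 wedge).
Burden on consumers: $2; on suppliers: $1. (They sum to $3.)
The less price-elastic side of the market bears the larger share of a per-unit tax.

Consumers bear $2 per meal; suppliers bear $1 per meal.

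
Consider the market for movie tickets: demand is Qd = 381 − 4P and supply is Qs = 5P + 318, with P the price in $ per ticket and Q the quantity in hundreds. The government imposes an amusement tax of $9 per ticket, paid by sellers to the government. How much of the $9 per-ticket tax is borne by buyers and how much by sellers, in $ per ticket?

Without the tax, 381 − 4P = 5P + 318 gives 9P = 63, so P* = $7 and Q* = 353.
With the tax collected from sellers, supply shifts: Qs = 5(P − 9) + 318.
New equilibrium: buyers pay $12, sellers receive $3, Q = 333. (Wedge: Pb − Ps = 9.)
Burden on buyers: $5; on sellers: $4. (They sum to $9.)
The less price-elastic side of the market bears the larger share of a per-unit tax.

Buyers bear $5 per ticket; sellers bear $4 per ticket.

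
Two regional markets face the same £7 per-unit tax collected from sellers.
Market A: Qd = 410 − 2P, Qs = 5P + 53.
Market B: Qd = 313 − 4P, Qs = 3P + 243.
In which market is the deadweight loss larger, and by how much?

Market A: pre-tax P* = £51, Q* = 308; post-tax Q = 298; deadweight loss = £35.
Market B: pre-tax P* = £10, Q* = 273; post-tax Q = 261; deadweight loss = £42.
Difference: £35 vs £42 → market B is larger by £7.

Market B, by £7.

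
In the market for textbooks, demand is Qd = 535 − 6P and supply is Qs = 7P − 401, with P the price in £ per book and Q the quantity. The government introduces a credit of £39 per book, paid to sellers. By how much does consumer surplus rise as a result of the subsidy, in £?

Consumer surplus rises by £3486.

Before the subsidy: set 535 − 6P = 7P − 401 → P* = £72, Q* = 103.
With a per-unit subsidy paid to sellers, each receives P + 39 per unit sold, so supply becomes Qs = 7(P + 39) − 401.
Solving gives Q = 229 with consumers paying £51 and sellers receiving £90 (the £39 wedge).
ΔCS is the trapezoid between Q = 229 and Q = 103 of height £21: ½ · (103 + 229) · 21 = £3486.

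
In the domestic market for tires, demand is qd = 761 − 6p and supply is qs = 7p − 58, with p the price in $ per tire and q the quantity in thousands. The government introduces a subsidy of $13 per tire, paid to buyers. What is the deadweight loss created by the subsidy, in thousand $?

Before the subsidy: set 761 − 6p = 7p − 58 → p* = $63, q* = 383.
With a per-unit subsidy paid to buyers, each effectively pays p − 13, so demand becomes qd = 761 − 6(p − 13).
New equilibrium: buyers pay $56, suppliers receive $69, q = 425. (Wedge: pb − ps = −13.)
Quantity rises by |ΔQ| = |383 − 425| = 42.
DWL = ½ · t · |ΔQ| = ½ · 13 · 42 = $273.

Deadweight loss = $273 thousand.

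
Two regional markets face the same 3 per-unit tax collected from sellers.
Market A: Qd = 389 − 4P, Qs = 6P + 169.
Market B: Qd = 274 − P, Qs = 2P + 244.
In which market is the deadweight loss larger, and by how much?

Market A, by 7.8.

Market A: pre-tax P* = 22, Q* = 301; post-tax Q = 293.8; deadweight loss = 10.8.
Market B: pre-tax P* = 10, Q* = 264; post-tax Q = 262; deadweight loss = 3.
Difference: 10.8 vs 3 → market A is larger by 7.8.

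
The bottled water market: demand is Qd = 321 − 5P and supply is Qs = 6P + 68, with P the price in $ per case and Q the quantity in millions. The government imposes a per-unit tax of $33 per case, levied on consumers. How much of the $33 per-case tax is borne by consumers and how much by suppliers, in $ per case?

Without the tax, 321 − 5P = 6P + 68 gives 11P = 253, so P* = $23 and Q* = 206.
With the tax collected from consumers, demand (in seller-price terms) shifts: Qd = 321 − 5(P + 33).
Solving gives Q = 116 with consumers paying $41 and suppliers receiving $8 (the $33 wedge).
Burden on consumers: $18; on suppliers: $15. (They sum to $33.)
The less price-elastic side of the market bears the larger share of a per-unit tax.

Consumers bear $18 per case; suppliers bear $15 per case.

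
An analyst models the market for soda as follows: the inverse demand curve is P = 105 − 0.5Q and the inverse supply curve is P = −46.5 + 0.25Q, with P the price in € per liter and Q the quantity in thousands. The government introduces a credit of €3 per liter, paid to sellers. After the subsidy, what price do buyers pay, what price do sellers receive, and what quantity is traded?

Inverting to Q(P) form: Qd = 210 − 2P; Qs = 4P + 186.
Without the subsidy, 210 − 2P = 4P + 186 gives 6P = 24, so P* = €4 and Q* = 202.
With a per-unit subsidy paid to sellers, each receives P + 3 per unit sold, so supply becomes Qs = 4(P + 3) + 186.
New equilibrium: buyers pay €2, sellers receive €5, Q = 206. (Wedge: Pb − Ps = −3.)

Buyers pay €2; sellers receive €5; quantity = 206.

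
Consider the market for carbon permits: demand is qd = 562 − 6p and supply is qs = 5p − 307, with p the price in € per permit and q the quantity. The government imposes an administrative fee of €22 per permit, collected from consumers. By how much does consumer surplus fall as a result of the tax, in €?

Before the tax: set 562 − 6p = 5p − 307 → p* = €79, q* = 88.
With the tax collected from consumers, demand (in seller-price terms) shifts: qd = 562 − 6(p + 22).
Solving gives q = 28 with consumers paying €89 and sellers receiving €67 (the €22 wedge).
ΔCS is the trapezoid between Q = 28 and Q = 88 of height €10: ½ · (88 + 28) · 10 = €580.

Consumer surplus falls by €580.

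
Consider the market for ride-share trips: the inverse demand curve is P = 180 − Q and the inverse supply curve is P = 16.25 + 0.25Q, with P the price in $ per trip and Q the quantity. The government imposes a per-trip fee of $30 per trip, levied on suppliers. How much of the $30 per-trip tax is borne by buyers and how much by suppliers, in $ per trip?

Rewrite in direct form: Qd = 180 − P and Qs = 4P − 65.
Without the tax, 180 − P = 4P − 65 gives 5P = 245, so P* = $49 and Q* = 131.
With the tax collected from suppliers, supply shifts: Qs = 4(P − 30) − 65.
New equilibrium: buyers pay $73, suppliers receive $43, Q = 107. (Wedge: Pb − Ps = 30.)
Burden on buyers: $24; on suppliers: $6. (They sum to $30.)

Buyers bear $24 per trip; suppliers bear $6 per trip.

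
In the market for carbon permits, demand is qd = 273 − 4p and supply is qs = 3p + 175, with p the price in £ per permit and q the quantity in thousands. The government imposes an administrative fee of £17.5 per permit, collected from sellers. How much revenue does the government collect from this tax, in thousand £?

Without the tax, 273 − 4p = 3p + 175 gives 7p = 98, so p* = £14 and q* = 217.
With the tax collected from sellers, supply shifts: qs = 3(p − 17.5) + 175.
Solving gives q = 187 with consumers paying £21.5 and sellers receiving £4 (the £17.5 wedge).
Revenue = t · Q = 17.5 · 187 = £3272.5.

Tax revenue = £3272.5 thousand.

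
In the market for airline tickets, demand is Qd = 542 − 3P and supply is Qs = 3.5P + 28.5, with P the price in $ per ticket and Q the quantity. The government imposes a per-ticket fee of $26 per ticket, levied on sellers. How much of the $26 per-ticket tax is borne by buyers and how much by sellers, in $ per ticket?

Buyers bear $14 per ticket; sellers bear $12 per ticket.

Before the tax: set 542 − 3P = 3.5P + 28.5 → P* = $79, Q* = 305.
With the tax collected from sellers, supply shifts: Qs = 3.5(P − 26) + 28.5.
New equilibrium: buyers pay $93, sellers receive $67, Q = 263. (Wedge: Pb − Ps = 26.)
Burden on buyers: $14; on sellers: $12. (They sum to $26.)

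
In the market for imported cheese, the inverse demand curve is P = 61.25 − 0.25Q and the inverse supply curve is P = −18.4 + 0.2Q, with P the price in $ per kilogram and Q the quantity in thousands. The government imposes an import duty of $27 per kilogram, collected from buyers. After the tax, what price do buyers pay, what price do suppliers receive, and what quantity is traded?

Inverting to Q(P) form: Qd = 245 − 4P; Qs = 5P + 92.
Without the tax, 245 − 4P = 5P + 92 gives 9P = 153, so P* = $17 and Q* = 177.
With the tax collected from buyers, demand (in seller-price terms) shifts: Qd = 245 − 4(P + 27).
New equilibrium: buyers pay $32, suppliers receive $5, Q = 117. (Wedge: Pb − Ps = 27.)

Buyers pay $32; suppliers receive $5; quantity = 117.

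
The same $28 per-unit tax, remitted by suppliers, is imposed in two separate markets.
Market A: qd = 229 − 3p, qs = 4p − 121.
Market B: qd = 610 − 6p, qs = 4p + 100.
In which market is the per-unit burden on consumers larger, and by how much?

Market A: pre-tax p* = $50, q* = 79; post-tax q = 31; per-unit burden on consumers = $16.
Market B: pre-tax p* = $51, q* = 304; post-tax q = 236.8; per-unit burden on consumers = $11.2.
Difference: $16 vs $11.2 → market A is larger by $4.8.

Market A, by $4.8.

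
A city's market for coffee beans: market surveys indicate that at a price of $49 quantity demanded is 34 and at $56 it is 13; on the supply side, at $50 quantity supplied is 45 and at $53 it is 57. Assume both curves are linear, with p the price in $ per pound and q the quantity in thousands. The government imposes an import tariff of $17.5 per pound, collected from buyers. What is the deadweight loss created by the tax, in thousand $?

Deadweight loss = $262.5 thousand.

Demand slope: (13 − 34)/(56 − 49) = -3, so qd = 181 − 3p.
Supply slope: (57 − 45)/(53 − 50) = 4, so qs = 4p − 155.
Without the tax, 181 − 3p = 4p − 155 gives 7p = 336, so p* = $48 and q* = 37.
With the tax collected from buyers, demand (in seller-price terms) shifts: qd = 181 − 3(p + 17.5).
Solving gives q = 7 with buyers paying $58 and producers receiving $40.5 (the $17.5 wedge).
Quantity falls by |ΔQ| = |37 − 7| = 30.
DWL = ½ · t · |ΔQ| = ½ · 17.5 · 30 = $262.5.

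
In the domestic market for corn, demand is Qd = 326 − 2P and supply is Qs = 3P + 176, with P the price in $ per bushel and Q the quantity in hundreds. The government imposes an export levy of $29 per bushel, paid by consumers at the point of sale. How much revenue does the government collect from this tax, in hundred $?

Tax revenue = $6704.8 hundred.

Before the tax: set 326 − 2P = 3P + 176 → P* = $30, Q* = 266.
With the tax collected from consumers, demand (in seller-price terms) shifts: Qd = 326 − 2(P + 29).
New equilibrium: consumers pay $47.4, producers receive $18.4, Q = 231.2. (Wedge: Pb − Ps = 29.)
Revenue = t · Q = 29 · 231.2 = $6704.8.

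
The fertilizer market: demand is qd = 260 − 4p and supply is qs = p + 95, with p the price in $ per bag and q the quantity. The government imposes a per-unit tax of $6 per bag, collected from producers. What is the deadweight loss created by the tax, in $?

Deadweight loss = $14.4.

Before the tax: set 260 − 4p = p + 95 → p* = $33, q* = 128.
With the tax collected from producers, supply shifts: qs = (p − 6) + 95.
Solving gives q = 123.2 with consumers paying $34.2 and producers receiving $28.2 (the $6 wedge).
Quantity falls by |ΔQ| = |128 − 123.2| = 4.8.
DWL = ½ · t · |ΔQ| = ½ · 6 · 4.8 = $14.4.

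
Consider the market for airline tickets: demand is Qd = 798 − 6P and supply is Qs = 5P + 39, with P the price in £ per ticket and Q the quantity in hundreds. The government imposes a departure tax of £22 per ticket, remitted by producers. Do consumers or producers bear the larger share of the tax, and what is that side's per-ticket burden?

Producers bear the larger share: £12 per ticket.

Before the tax: set 798 − 6P = 5P + 39 → P* = £69, Q* = 384.
With the tax collected from producers, supply shifts: Qs = 5(P − 22) + 39.
Solving gives Q = 324 with consumers paying £79 and producers receiving £57 (the £22 wedge).
Per-ticket burden: consumers £10, producers £12.
Producers take the larger share because supply is less price-elastic here (demand slope 6 vs supply slope 5).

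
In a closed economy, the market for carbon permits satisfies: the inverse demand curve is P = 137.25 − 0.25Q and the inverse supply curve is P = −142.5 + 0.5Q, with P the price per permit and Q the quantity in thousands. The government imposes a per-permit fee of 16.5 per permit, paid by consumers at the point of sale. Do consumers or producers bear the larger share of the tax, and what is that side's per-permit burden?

Rewrite in direct form: Qd = 549 − 4P and Qs = 2P + 285.
Without the tax, 549 − 4P = 2P + 285 gives 6P = 264, so P* = 44 and Q* = 373.
With the tax collected from consumers, demand (in seller-price terms) shifts: Qd = 549 − 4(P + 16.5).
Solving gives Q = 351 with consumers paying 49.5 and producers receiving 33 (the 16.5 wedge).
Per-permit burden: consumers 5.5, producers 11.
Producers take the larger share because supply is less price-elastic here (demand slope 4 vs supply slope 2).

Producers bear the larger share: 11 per permit.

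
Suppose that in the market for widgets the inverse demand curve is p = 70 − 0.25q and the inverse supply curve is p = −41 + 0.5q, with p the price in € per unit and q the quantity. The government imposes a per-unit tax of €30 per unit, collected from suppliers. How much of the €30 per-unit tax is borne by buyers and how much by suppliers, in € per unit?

Inverting to q(p) form: qd = 280 − 4p; qs = 2p + 82.
Without the tax, 280 − 4p = 2p + 82 gives 6p = 198, so p* = €33 and q* = 148.
With the tax collected from suppliers, supply shifts: qs = 2(p − 30) + 82.
Solving gives q = 108 with buyers paying €43 and suppliers receiving €13 (the €30 wedge).
Burden on buyers: €10; on suppliers: €20. (They sum to €30.)
The less price-elastic side of the market bears the larger share of a per-unit tax.

Buyers bear €10 per unit; suppliers bear €20 per unit.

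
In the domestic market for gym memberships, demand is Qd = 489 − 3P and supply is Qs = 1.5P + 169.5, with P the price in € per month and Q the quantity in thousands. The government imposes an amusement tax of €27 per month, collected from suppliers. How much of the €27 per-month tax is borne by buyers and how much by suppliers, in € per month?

Before the tax: set 489 − 3P = 1.5P + 169.5 → P* = €71, Q* = 276.
With the tax collected from suppliers, supply shifts: Qs = 1.5(P − 27) + 169.5.
Solving gives Q = 249 with buyers paying €80 and suppliers receiving €53 (the €27 wedge).
Burden on buyers: €9; on suppliers: €18. (They sum to €27.)
The less price-elastic side of the market bears the larger share of a per-unit tax.

Buyers bear €9 per month; suppliers bear €18 per month.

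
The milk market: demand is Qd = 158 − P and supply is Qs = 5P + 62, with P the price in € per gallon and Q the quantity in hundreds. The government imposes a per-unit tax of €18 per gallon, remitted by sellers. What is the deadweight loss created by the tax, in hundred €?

Without the tax, 158 − P = 5P + 62 gives 6P = 96, so P* = €16 and Q* = 142.
With the tax collected from sellers, supply shifts: Qs = 5(P − 18) + 62.
Solving gives Q = 127 with buyers paying €31 and sellers receiving €13 (the €18 wedge).
Quantity falls by |ΔQ| = |142 − 127| = 15.
DWL = ½ · t · |ΔQ| = ½ · 18 · 15 = €135.

Deadweight loss = €135 hundred.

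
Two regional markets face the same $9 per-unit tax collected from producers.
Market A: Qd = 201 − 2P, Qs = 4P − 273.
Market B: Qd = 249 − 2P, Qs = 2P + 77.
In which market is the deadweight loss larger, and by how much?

Market A: pre-tax P* = $79, Q* = 43; post-tax Q = 31; deadweight loss = $54.
Market B: pre-tax P* = $43, Q* = 163; post-tax Q = 154; deadweight loss = $40.5.
Difference: $54 vs $40.5 → market A is larger by $13.5.

Market A, by $13.5.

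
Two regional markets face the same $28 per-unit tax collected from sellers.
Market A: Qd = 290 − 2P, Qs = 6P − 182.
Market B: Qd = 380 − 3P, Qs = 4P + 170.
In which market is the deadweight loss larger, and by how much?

Market A: pre-tax P* = $59, Q* = 172; post-tax Q = 130; deadweight loss = $588.
Market B: pre-tax P* = $30, Q* = 290; post-tax Q = 242; deadweight loss = $672.
Difference: $588 vs $672 → market B is larger by $84.

Market B, by $84.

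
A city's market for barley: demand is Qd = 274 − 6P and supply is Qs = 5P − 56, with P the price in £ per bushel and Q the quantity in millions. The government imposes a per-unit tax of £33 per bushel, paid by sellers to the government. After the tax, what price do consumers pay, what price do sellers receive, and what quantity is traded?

Consumers pay £45; sellers receive £12; quantity = 4.

Without the tax, 274 − 6P = 5P − 56 gives 11P = 330, so P* = £30 and Q* = 94.
With the tax collected from sellers, supply shifts: Qs = 5(P − 33) − 56.
Solving gives Q = 4 with consumers paying £45 and sellers receiving £12 (the £33 wedge).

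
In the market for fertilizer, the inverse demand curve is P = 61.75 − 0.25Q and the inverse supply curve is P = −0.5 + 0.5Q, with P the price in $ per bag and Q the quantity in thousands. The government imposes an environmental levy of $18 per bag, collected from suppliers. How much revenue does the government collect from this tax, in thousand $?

Rewrite in direct form: Qd = 247 − 4P and Qs = 2P + 1.
Without the tax, 247 − 4P = 2P + 1 gives 6P = 246, so P* = $41 and Q* = 83.
With the tax collected from suppliers, supply shifts: Qs = 2(P − 18) + 1.
Solving gives Q = 59 with consumers paying $47 and suppliers receiving $29 (the $18 wedge).
Revenue = t · Q = 18 · 59 = $1062.

Tax revenue = $1062 thousand.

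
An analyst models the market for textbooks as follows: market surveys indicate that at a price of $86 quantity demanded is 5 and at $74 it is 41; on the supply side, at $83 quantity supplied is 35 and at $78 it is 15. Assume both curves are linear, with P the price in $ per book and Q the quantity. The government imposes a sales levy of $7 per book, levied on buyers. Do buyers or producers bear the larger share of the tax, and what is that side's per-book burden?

Demand slope: (41 − 5)/(74 − 86) = -3, so Qd = 263 − 3P.
Supply slope: (15 − 35)/(78 − 83) = 4, so Qs = 4P − 297.
Before the tax: set 263 − 3P = 4P − 297 → P* = $80, Q* = 23.
With the tax collected from buyers, demand (in seller-price terms) shifts: Qd = 263 − 3(P + 7).
Solving gives Q = 11 with buyers paying $84 and producers receiving $77 (the $7 wedge).
Per-book burden: buyers $4, producers $3.
Buyers take the larger share because demand is less price-elastic here (demand slope 3 vs supply slope 4).

Buyers bear the larger share: $4 per book.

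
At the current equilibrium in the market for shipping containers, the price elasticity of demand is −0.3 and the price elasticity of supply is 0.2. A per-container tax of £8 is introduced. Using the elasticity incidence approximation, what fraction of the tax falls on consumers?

Consumers' share ≈ 0.4.

Incidence ratio: consumers' share ≈ εs / (εs + |εd|) = 0.2 / (0.2 + 0.3) = 0.4.
Supply is the less elastic side, so consumers bear the smaller share.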